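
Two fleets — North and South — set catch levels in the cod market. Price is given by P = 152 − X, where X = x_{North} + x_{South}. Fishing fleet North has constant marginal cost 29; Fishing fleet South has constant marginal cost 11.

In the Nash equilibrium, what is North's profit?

1225

Fishing fleet North's profit: π = x_{North}(152 − (x_{North} + x_{South})) − 29x_{North}.
∂π/∂x_{North} = 123 − 2x_{North} − x_{South} = 0, so x_{North} = 61.5 − 0.5x_{South}.
By the same steps for South: x_{South} = 70.5 − 0.5x_{North}.
Plugging x_{South} into North's best response: x_{North} = 61.5 − 0.5(70.5 − 0.5x_{North}) ⇒ 0.75x_{North} = 26.25, so x_{North} = 35.
Then x_{South} = 70.5 − 0.5·35 = 53.
Price P = 152 − 88 = 64.
North's profit: (64 − 29)·35 = 1225.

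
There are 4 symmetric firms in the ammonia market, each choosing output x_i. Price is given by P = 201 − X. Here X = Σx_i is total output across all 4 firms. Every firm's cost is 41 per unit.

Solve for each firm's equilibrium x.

32

A representative firm's profit is π_i = x_i(201 − X) − 41x_i, with X = x_i + Σ_{j≠i} x_j.
First-order condition: 160 − 2x_i − Σ_{j≠i} x_j = 0.
Imposing symmetry (x_j = x for all j) turns Σ_{j≠i} x_j into 3x, so 160 = 5x and x = 32.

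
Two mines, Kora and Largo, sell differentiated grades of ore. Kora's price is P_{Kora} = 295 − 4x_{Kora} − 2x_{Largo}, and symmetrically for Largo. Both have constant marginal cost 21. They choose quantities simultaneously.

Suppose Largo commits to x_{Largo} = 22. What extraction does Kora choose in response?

Mine Kora's profit: π = x_{Kora}(295 − 4x_{Kora} − 2x_{Largo}) − 21x_{Kora}.
∂π/∂x_{Kora} = 274 − 8x_{Kora} − 2x_{Largo} = 0 ⇒ x_{Kora} = 34.25 − 0.25x_{Largo}.
At x_{Largo} = 22: x_{Kora} = 34.25 − 0.25·22 = 28.75.

28.75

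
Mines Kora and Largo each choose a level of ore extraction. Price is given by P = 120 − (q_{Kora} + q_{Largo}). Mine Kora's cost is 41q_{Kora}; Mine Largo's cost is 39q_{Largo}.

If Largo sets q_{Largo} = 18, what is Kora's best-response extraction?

Mine Kora's profit: π = q_{Kora}(120 − (q_{Kora} + q_{Largo})) − 41q_{Kora}.
∂π/∂q_{Kora} = 79 − 2q_{Kora} − q_{Largo} = 0, so q_{Kora} = 39.5 − 0.5q_{Largo}.
At q_{Largo} = 18: q_{Kora} = 39.5 − 0.5·18 = 30.5.

30.5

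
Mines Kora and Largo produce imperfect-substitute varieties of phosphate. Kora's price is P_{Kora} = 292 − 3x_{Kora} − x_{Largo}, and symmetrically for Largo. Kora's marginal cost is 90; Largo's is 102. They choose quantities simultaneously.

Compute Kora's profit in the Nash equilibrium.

Mine Kora's profit: π = x_{Kora}(292 − 3x_{Kora} − x_{Largo}) − 90x_{Kora}.
∂π/∂x_{Kora} = 202 − 6x_{Kora} − x_{Largo} = 0 ⇒ x_{Kora} = 101/3 − (1/6)x_{Largo}.
Similarly x_{Largo} = 95/3 − (1/6)x_{Kora}.
Substituting the second reaction function into the first: x_{Kora} = 101/3 − (1/6)(95/3 − (1/6)x_{Kora}), which gives (35/36)x_{Kora} = 511/18 ⇒ x_{Kora} = 29.2.
Then x_{Largo} = 95/3 − (1/6)·29.2 = 26.8.
P_{Kora} = 292 − 3·29.2 − 26.8 = 177.6.
Profit = (177.6 − 90)·29.2 = 2557.92.

2557.92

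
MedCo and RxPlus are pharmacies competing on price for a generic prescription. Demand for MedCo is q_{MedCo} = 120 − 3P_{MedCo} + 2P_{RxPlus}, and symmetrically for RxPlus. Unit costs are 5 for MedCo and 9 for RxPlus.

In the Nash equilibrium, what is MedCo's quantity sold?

88.5

MedCo's profit: π = (P_{MedCo} − 5)(120 − 3P_{MedCo} + 2P_{RxPlus}).
∂π/∂P_{MedCo} = 135 − 6P_{MedCo} + 2P_{RxPlus} = 0 ⇒ P_{MedCo} = 22.5 + (1/3)P_{RxPlus}.
Similarly P_{RxPlus} = 24.5 + (1/3)P_{MedCo}.
Plugging P_{RxPlus} into MedCo's best response: P_{MedCo} = 22.5 + (1/3)(24.5 + (1/3)P_{MedCo}) ⇒ (8/9)P_{MedCo} = 92/3, so P_{MedCo} = 34.5.
Then P_{RxPlus} = 24.5 + (1/3)·34.5 = 36.
q_{MedCo} = 120 − 3·34.5 + 2·36 = 88.5.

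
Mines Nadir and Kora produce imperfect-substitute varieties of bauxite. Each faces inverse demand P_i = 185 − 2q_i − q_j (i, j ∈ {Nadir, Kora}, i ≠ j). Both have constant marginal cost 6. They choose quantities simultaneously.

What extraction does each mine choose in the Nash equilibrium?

Mine Nadir's profit: π = q_{Nadir}(185 − 2q_{Nadir} − q_{Kora}) − 6q_{Nadir}.
∂π/∂q_{Nadir} = 179 − 4q_{Nadir} − q_{Kora} = 0 ⇒ q_{Nadir} = 44.75 − 0.25q_{Kora}.
The game is symmetric, so in equilibrium q_{Kora} = q_{Nadir}: the reaction function gives 1.25q_{Nadir} = 44.75, hence q_{Nadir} = 35.8.

35.8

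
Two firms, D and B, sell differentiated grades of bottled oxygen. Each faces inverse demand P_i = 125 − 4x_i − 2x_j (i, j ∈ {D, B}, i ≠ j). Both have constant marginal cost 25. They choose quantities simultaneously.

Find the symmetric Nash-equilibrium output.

10

Firm D's profit: π = x_D(125 − 4x_D − 2x_B) − 25x_D.
∂π/∂x_D = 100 − 8x_D − 2x_B = 0 ⇒ x_D = 12.5 − 0.25x_B.
The game is symmetric, so in equilibrium x_B = x_D: the reaction function gives 1.25x_D = 12.5, hence x_D = 10.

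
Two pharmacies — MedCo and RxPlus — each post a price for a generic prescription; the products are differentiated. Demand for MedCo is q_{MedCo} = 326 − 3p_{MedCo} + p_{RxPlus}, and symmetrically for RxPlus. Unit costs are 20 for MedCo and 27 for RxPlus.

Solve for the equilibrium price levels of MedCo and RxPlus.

MedCo's profit: π = (p_{MedCo} − 20)(326 − 3p_{MedCo} + p_{RxPlus}).
∂π/∂p_{MedCo} = 386 − 6p_{MedCo} + p_{RxPlus} = 0 ⇒ p_{MedCo} = 193/3 + (1/6)p_{RxPlus}.
Similarly p_{RxPlus} = 407/6 + (1/6)p_{MedCo}.
Substituting the second reaction function into the first: p_{MedCo} = 193/3 + (1/6)(407/6 + (1/6)p_{MedCo}), which gives (35/36)p_{MedCo} = 2723/36 ⇒ p_{MedCo} = 77.8.
Then p_{RxPlus} = 407/6 + (1/6)·77.8 = 80.8.

77.8, 80.8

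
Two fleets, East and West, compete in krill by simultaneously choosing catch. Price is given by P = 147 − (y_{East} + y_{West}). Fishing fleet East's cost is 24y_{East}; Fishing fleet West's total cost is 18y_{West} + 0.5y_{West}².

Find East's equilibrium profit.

2304

Fishing fleet East's profit: π = y_{East}(147 − (y_{East} + y_{West})) − 24y_{East}.
∂π/∂y_{East} = 123 − 2y_{East} − y_{West} = 0, so y_{East} = 61.5 − 0.5y_{West}.
For West: ∂π/∂y_{West} = 129 − 3y_{West} − y_{East} = 0 ⇒ y_{West} = 43 − (1/3)y_{East}.
Substituting the second reaction function into the first: y_{East} = 61.5 − 0.5(43 − (1/3)y_{East}), which gives (5/6)y_{East} = 40 ⇒ y_{East} = 48.
Then y_{West} = 43 − (1/3)·48 = 27.
Price P = 147 − 75 = 72.
East's profit: (72 − 24)·48 = 2304.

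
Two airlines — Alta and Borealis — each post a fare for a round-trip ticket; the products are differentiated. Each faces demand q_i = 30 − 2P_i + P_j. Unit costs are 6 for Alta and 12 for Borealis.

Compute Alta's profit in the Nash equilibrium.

Alta's profit: π = (P_{Alta} − 6)(30 − 2P_{Alta} + P_{Borealis}).
∂π/∂P_{Alta} = 42 − 4P_{Alta} + P_{Borealis} = 0 ⇒ P_{Alta} = 10.5 + 0.25P_{Borealis}.
Similarly P_{Borealis} = 13.5 + 0.25P_{Alta}.
Solving the two reaction functions simultaneously: (1 − (0.25)(0.25))P_{Alta} = 10.5 + 0.25·13.5, so 0.9375P_{Alta} = 13.875 and P_{Alta} = 14.8.
Then P_{Borealis} = 13.5 + 0.25·14.8 = 17.2.
q_{Alta} = 30 − 2·14.8 + 17.2 = 17.6.
Profit = (14.8 − 6)·17.6 = 154.88.

154.88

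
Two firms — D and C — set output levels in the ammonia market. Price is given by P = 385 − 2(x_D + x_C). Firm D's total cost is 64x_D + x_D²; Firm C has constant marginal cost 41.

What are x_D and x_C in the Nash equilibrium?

29.8, 71.1

Firm D's profit: π = x_D(385 − 2(x_D + x_C)) − 64x_D − x_D².
∂π/∂x_D = 321 − 6x_D − 2x_C = 0, so x_D = 53.5 − (1/3)x_C.
For C: ∂π/∂x_C = 344 − 4x_C − 2x_D = 0 ⇒ x_C = 86 − 0.5x_D.
Solving the two reaction functions simultaneously: (1 − (−1/3)(−0.5))x_D = 53.5 − (1/3)·86, so (5/6)x_D = 149/6 and x_D = 29.8.
Then x_C = 86 − 0.5·29.8 = 71.1.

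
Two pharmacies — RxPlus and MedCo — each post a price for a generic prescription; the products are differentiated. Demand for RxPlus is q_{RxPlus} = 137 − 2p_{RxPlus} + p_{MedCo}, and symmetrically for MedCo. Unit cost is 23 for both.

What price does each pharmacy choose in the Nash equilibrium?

61

RxPlus's profit: π = (p_{RxPlus} − 23)(137 − 2p_{RxPlus} + p_{MedCo}).
∂π/∂p_{RxPlus} = 183 − 4p_{RxPlus} + p_{MedCo} = 0 ⇒ p_{RxPlus} = 45.75 + 0.25p_{MedCo}.
By symmetry p_{MedCo} = p_{RxPlus}; substituting into the reaction function, 0.75p_{RxPlus} = 45.75 and p_{RxPlus} = 61.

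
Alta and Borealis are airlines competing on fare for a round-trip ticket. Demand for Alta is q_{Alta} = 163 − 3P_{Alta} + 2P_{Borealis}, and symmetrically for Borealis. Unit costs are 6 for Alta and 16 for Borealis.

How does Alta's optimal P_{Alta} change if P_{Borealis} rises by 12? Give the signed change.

Alta's profit: π = (P_{Alta} − 6)(163 − 3P_{Alta} + 2P_{Borealis}).
∂π/∂P_{Alta} = 181 − 6P_{Alta} + 2P_{Borealis} = 0 ⇒ P_{Alta} = 181/6 + (1/3)P_{Borealis}.
The reaction-function slope is 1/3, so a 12-unit rise in P_{Borealis} moves P_{Alta} by 1/3 × 12 = 4. Alta's best response rises — the actions are strategic complements.

4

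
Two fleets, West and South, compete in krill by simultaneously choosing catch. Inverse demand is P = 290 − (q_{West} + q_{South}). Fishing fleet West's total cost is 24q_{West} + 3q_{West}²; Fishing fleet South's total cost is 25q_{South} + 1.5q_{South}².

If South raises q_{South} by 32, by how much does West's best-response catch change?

-4

Fishing fleet West's profit: π = q_{West}(290 − (q_{West} + q_{South})) − 24q_{West} − 3q_{West}².
∂π/∂q_{West} = 266 − 8q_{West} − q_{South} = 0, so q_{West} = 33.25 − 0.125q_{South}.
The reaction-function slope is −0.125, so a 32-unit rise in q_{South} moves q_{West} by −0.125 × 32 = −4. West's best response falls — the actions are strategic substitutes.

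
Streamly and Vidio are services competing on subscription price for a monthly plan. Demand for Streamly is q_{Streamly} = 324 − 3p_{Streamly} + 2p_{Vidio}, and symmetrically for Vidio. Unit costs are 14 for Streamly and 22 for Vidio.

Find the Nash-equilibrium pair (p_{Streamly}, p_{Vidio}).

Streamly's profit: π = (p_{Streamly} − 14)(324 − 3p_{Streamly} + 2p_{Vidio}).
∂π/∂p_{Streamly} = 366 − 6p_{Streamly} + 2p_{Vidio} = 0 ⇒ p_{Streamly} = 61 + (1/3)p_{Vidio}.
Similarly p_{Vidio} = 65 + (1/3)p_{Streamly}.
Solving the two reaction functions simultaneously: (1 − (1/3)(1/3))p_{Streamly} = 61 + (1/3)·65, so (8/9)p_{Streamly} = 248/3 and p_{Streamly} = 93.
Then p_{Vidio} = 65 + (1/3)·93 = 96.

93, 96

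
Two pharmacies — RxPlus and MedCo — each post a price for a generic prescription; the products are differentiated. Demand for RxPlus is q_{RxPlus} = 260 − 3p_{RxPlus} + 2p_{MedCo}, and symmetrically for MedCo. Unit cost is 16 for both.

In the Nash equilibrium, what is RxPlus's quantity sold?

183

RxPlus's profit: π = (p_{RxPlus} − 16)(260 − 3p_{RxPlus} + 2p_{MedCo}).
∂π/∂p_{RxPlus} = 308 − 6p_{RxPlus} + 2p_{MedCo} = 0 ⇒ p_{RxPlus} = 154/3 + (1/3)p_{MedCo}.
By symmetry p_{MedCo} = p_{RxPlus}; substituting into the reaction function, (2/3)p_{RxPlus} = 154/3 and p_{RxPlus} = 77.
q_{RxPlus} = 260 − 3·77 + 2·77 = 183.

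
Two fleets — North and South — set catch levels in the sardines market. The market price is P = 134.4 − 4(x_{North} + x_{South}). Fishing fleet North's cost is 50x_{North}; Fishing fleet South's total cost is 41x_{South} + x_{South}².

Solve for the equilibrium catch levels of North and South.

Fishing fleet North's profit: π = x_{North}(134.4 − 4(x_{North} + x_{South})) − 50x_{North}.
∂π/∂x_{North} = 84.4 − 8x_{North} − 4x_{South} = 0, so x_{North} = 10.55 − 0.5x_{South}.
For South: ∂π/∂x_{South} = 93.4 − 10x_{South} − 4x_{North} = 0 ⇒ x_{South} = 9.34 − 0.4x_{North}.
Plugging x_{South} into North's best response: x_{North} = 10.55 − 0.5(9.34 − 0.4x_{North}) ⇒ 0.8x_{North} = 5.88, so x_{North} = 7.35.
Then x_{South} = 9.34 − 0.4·7.35 = 6.4.

7.35, 6.4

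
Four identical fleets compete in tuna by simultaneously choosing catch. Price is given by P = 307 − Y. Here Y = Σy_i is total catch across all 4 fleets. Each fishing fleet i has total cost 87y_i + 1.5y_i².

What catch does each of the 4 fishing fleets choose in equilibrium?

A representative fishing fleet's profit is π_i = y_i(307 − Y) − 87y_i − 1.5y_i², with Y = y_i + Σ_{j≠i} y_j.
First-order condition: 220 − 5y_i − Σ_{j≠i} y_j = 0.
With identical fishing fleets, set every y_j = y: then 220 − 5y − 3y = 0, i.e. y = 220/8 = 27.5.

27.5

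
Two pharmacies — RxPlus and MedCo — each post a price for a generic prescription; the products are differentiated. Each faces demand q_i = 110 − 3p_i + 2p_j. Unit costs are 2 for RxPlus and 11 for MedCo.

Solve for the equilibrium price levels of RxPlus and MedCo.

RxPlus's profit: π = (p_{RxPlus} − 2)(110 − 3p_{RxPlus} + 2p_{MedCo}).
∂π/∂p_{RxPlus} = 116 − 6p_{RxPlus} + 2p_{MedCo} = 0 ⇒ p_{RxPlus} = 58/3 + (1/3)p_{MedCo}.
Similarly p_{MedCo} = 143/6 + (1/3)p_{RxPlus}.
Plugging p_{MedCo} into RxPlus's best response: p_{RxPlus} = 58/3 + (1/3)(143/6 + (1/3)p_{RxPlus}) ⇒ (8/9)p_{RxPlus} = 491/18, so p_{RxPlus} = 30.6875.
Then p_{MedCo} = 143/6 + (1/3)·30.6875 = 34.0625.

30.6875, 34.0625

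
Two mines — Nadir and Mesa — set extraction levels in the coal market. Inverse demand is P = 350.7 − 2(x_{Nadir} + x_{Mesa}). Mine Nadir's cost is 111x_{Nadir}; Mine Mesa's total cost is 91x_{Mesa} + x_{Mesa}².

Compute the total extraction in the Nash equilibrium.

Mine Nadir's profit: π = x_{Nadir}(350.7 − 2(x_{Nadir} + x_{Mesa})) − 111x_{Nadir}.
∂π/∂x_{Nadir} = 239.7 − 4x_{Nadir} − 2x_{Mesa} = 0, so x_{Nadir} = 59.925 − 0.5x_{Mesa}.
For Mesa: ∂π/∂x_{Mesa} = 259.7 − 6x_{Mesa} − 2x_{Nadir} = 0 ⇒ x_{Mesa} = 2597/60 − (1/3)x_{Nadir}.
Solving the two reaction functions simultaneously: (1 − (−0.5)(−1/3))x_{Nadir} = 59.925 − 0.5·(2597/60), so (5/6)x_{Nadir} = 2297/60 and x_{Nadir} = 45.94.
Then x_{Mesa} = 2597/60 − (1/3)·45.94 = 27.97.
Total extraction: 45.94 + 27.97 = 73.91.

73.91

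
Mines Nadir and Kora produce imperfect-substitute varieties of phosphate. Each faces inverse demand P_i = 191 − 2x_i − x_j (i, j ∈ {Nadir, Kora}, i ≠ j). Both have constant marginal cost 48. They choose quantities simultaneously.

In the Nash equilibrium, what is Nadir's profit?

1635.92

Mine Nadir's profit: π = x_{Nadir}(191 − 2x_{Nadir} − x_{Kora}) − 48x_{Nadir}.
∂π/∂x_{Nadir} = 143 − 4x_{Nadir} − x_{Kora} = 0 ⇒ x_{Nadir} = 35.75 − 0.25x_{Kora}.
Setting x_{Nadir} = x_{Kora} in the reaction function: x_{Nadir} = 35.75 − 0.25x_{Nadir}, so x_{Nadir} = 35.75 / 1.25 = 28.6.
P_{Nadir} = 191 − 2·28.6 − 28.6 = 105.2.
Profit = (105.2 − 48)·28.6 = 1635.92.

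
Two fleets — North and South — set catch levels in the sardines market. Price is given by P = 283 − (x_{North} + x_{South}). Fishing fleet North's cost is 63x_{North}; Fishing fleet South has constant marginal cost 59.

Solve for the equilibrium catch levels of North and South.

72, 76

Fishing fleet North's profit: π = x_{North}(283 − (x_{North} + x_{South})) − 63x_{North}.
∂π/∂x_{North} = 220 − 2x_{North} − x_{South} = 0, so x_{North} = 110 − 0.5x_{South}.
By the same steps for South: x_{South} = 112 − 0.5x_{North}.
Plugging x_{South} into North's best response: x_{North} = 110 − 0.5(112 − 0.5x_{North}) ⇒ 0.75x_{North} = 54, so x_{North} = 72.
Then x_{South} = 112 − 0.5·72 = 76.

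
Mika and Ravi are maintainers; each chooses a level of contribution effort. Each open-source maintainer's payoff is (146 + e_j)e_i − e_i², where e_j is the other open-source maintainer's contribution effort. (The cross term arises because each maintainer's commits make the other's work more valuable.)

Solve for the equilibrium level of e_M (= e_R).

146

Mika's payoff is (146 + e_R)e_M − e_M².
∂π/∂e_M = 146 + e_R − 2e_M = 0, so e_M = 73 + 0.5e_R.
Setting e_M = e_R in the reaction function: e_M = 73 + 0.5e_M, so e_M = 73 / 0.5 = 146.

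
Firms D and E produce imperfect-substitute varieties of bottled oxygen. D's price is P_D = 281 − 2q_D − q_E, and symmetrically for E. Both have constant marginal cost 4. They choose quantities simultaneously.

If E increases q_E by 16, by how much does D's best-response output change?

-4

Firm D's profit: π = q_D(281 − 2q_D − q_E) − 4q_D.
∂π/∂q_D = 277 − 4q_D − q_E = 0 ⇒ q_D = 69.25 − 0.25q_E.
The reaction-function slope is −0.25, so a 16-unit rise in q_E moves q_D by −0.25 × 16 = −4. D's best response falls — the actions are strategic substitutes.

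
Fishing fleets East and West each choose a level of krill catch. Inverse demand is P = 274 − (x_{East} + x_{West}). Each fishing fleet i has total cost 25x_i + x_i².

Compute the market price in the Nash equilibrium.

Fishing fleet East's profit: π = x_{East}(274 − (x_{East} + x_{West})) − 25x_{East} − x_{East}².
∂π/∂x_{East} = 249 − 4x_{East} − x_{West} = 0, so x_{East} = 62.25 − 0.25x_{West}.
Setting x_{East} = x_{West} in the reaction function: x_{East} = 62.25 − 0.25x_{East}, so x_{East} = 62.25 / 1.25 = 49.8.
Equilibrium price: P = 274 − 99.6 = 174.4.

174.4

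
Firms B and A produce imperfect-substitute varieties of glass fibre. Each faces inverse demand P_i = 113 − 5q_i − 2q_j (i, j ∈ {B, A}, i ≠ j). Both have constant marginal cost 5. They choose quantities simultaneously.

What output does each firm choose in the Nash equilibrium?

Firm B's profit: π = q_B(113 − 5q_B − 2q_A) − 5q_B.
∂π/∂q_B = 108 − 10q_B − 2q_A = 0 ⇒ q_B = 10.8 − 0.2q_A.
By symmetry q_A = q_B; substituting into the reaction function, 1.2q_B = 10.8 and q_B = 9.

9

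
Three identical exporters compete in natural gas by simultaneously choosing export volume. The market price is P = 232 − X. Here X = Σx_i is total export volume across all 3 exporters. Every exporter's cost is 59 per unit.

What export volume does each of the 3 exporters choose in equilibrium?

A representative exporter's profit is π_i = x_i(232 − X) − 59x_i, with X = x_i + Σ_{j≠i} x_j.
First-order condition: 173 − 2x_i − Σ_{j≠i} x_j = 0.
In a symmetric equilibrium every exporter chooses the same x, so Σ_{j≠i} x_j = 2x. The condition becomes 173 − 4x = 0, giving x = 173/4 = 43.25.

43.25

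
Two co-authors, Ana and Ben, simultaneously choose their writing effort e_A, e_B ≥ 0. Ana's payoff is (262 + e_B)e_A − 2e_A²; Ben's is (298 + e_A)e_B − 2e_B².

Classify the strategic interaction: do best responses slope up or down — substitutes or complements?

Expanding Ana's payoff: 262e_A + e_Be_A − 2e_A².
∂π/∂e_A = 262 + e_B − 4e_A = 0, so e_A = 65.5 + 0.25e_B.
The best-response slope de_A/de_B = 0.25 > 0: the reaction function is upward-sloping, so the choices are strategic complements.

strategic complements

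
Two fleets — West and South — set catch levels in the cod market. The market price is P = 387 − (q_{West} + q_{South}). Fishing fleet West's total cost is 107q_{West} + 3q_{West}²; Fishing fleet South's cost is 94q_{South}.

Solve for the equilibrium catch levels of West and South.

Fishing fleet West's profit: π = q_{West}(387 − (q_{West} + q_{South})) − 107q_{West} − 3q_{West}².
∂π/∂q_{West} = 280 − 8q_{West} − q_{South} = 0, so q_{West} = 35 − 0.125q_{South}.
For South: ∂π/∂q_{South} = 293 − 2q_{South} − q_{West} = 0 ⇒ q_{South} = 146.5 − 0.5q_{West}.
Solving the two reaction functions simultaneously: (1 − (−0.125)(−0.5))q_{West} = 35 − 0.125·146.5, so 0.9375q_{West} = 16.6875 and q_{West} = 17.8.
Then q_{South} = 146.5 − 0.5·17.8 = 137.6.

17.8, 137.6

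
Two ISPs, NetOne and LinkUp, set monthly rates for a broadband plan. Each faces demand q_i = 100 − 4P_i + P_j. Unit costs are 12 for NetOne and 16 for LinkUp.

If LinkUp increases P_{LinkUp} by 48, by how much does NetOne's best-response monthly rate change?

NetOne's profit: π = (P_{NetOne} − 12)(100 − 4P_{NetOne} + P_{LinkUp}).
∂π/∂P_{NetOne} = 148 − 8P_{NetOne} + P_{LinkUp} = 0 ⇒ P_{NetOne} = 18.5 + 0.125P_{LinkUp}.
The reaction-function slope is 0.125, so a 48-unit rise in P_{LinkUp} moves P_{NetOne} by 0.125 × 48 = 6. NetOne's best response rises — the actions are strategic complements.

6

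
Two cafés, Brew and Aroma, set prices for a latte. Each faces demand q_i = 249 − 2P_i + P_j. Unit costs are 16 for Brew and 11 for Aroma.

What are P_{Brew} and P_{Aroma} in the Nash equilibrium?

93, 91

Brew's profit: π = (P_{Brew} − 16)(249 − 2P_{Brew} + P_{Aroma}).
∂π/∂P_{Brew} = 281 − 4P_{Brew} + P_{Aroma} = 0 ⇒ P_{Brew} = 70.25 + 0.25P_{Aroma}.
Similarly P_{Aroma} = 67.75 + 0.25P_{Brew}.
Solving the two reaction functions simultaneously: (1 − (0.25)(0.25))P_{Brew} = 70.25 + 0.25·67.75, so 0.9375P_{Brew} = 87.1875 and P_{Brew} = 93.
Then P_{Aroma} = 67.75 + 0.25·93 = 91.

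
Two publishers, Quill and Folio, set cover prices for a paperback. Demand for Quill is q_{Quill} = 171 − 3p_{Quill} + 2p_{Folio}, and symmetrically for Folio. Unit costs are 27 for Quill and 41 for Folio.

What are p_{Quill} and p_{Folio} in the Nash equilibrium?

Quill's profit: π = (p_{Quill} − 27)(171 − 3p_{Quill} + 2p_{Folio}).
∂π/∂p_{Quill} = 252 − 6p_{Quill} + 2p_{Folio} = 0 ⇒ p_{Quill} = 42 + (1/3)p_{Folio}.
Similarly p_{Folio} = 49 + (1/3)p_{Quill}.
Solving the two reaction functions simultaneously: (1 − (1/3)(1/3))p_{Quill} = 42 + (1/3)·49, so (8/9)p_{Quill} = 175/3 and p_{Quill} = 65.625.
Then p_{Folio} = 49 + (1/3)·65.625 = 70.875.

65.625, 70.875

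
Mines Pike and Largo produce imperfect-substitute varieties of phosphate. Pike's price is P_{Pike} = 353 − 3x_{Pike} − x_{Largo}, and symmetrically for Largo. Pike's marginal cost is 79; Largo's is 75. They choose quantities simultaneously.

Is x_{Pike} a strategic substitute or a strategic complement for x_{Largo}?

strategic substitutes

Mine Pike's profit: π = x_{Pike}(353 − 3x_{Pike} − x_{Largo}) − 79x_{Pike}.
∂π/∂x_{Pike} = 274 − 6x_{Pike} − x_{Largo} = 0 ⇒ x_{Pike} = 137/3 − (1/6)x_{Largo}.
The best-response slope dx_{Pike}/dx_{Largo} = −1/6 < 0: the reaction function is downward-sloping, so the choices are strategic substitutes.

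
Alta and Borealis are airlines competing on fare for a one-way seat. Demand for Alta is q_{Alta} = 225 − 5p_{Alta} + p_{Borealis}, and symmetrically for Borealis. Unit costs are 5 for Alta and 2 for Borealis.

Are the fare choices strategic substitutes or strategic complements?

Alta's profit: π = (p_{Alta} − 5)(225 − 5p_{Alta} + p_{Borealis}).
∂π/∂p_{Alta} = 250 − 10p_{Alta} + p_{Borealis} = 0 ⇒ p_{Alta} = 25 + 0.1p_{Borealis}.
The best-response slope dp_{Alta}/dp_{Borealis} = 0.1 > 0: the reaction function is upward-sloping, so the choices are strategic complements.

strategic complements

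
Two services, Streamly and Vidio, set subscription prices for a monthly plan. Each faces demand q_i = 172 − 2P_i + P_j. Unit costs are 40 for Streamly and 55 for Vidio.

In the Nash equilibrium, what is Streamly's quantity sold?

92

Streamly's profit: π = (P_{Streamly} − 40)(172 − 2P_{Streamly} + P_{Vidio}).
∂π/∂P_{Streamly} = 252 − 4P_{Streamly} + P_{Vidio} = 0 ⇒ P_{Streamly} = 63 + 0.25P_{Vidio}.
Similarly P_{Vidio} = 70.5 + 0.25P_{Streamly}.
Substituting the second reaction function into the first: P_{Streamly} = 63 + 0.25(70.5 + 0.25P_{Streamly}), which gives 0.9375P_{Streamly} = 80.625 ⇒ P_{Streamly} = 86.
Then P_{Vidio} = 70.5 + 0.25·86 = 92.
q_{Streamly} = 172 − 2·86 + 92 = 92.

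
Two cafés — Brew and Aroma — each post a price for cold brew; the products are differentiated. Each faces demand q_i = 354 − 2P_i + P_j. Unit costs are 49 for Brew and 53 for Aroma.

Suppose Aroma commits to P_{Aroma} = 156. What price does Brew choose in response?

Brew's profit: π = (P_{Brew} − 49)(354 − 2P_{Brew} + P_{Aroma}).
∂π/∂P_{Brew} = 452 − 4P_{Brew} + P_{Aroma} = 0 ⇒ P_{Brew} = 113 + 0.25P_{Aroma}.
At P_{Aroma} = 156: P_{Brew} = 113 + 0.25·156 = 152.

152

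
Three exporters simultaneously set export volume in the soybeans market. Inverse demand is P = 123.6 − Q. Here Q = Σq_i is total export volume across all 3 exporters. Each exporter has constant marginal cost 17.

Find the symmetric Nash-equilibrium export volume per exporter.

26.65

A representative exporter's profit is π_i = q_i(123.6 − Q) − 17q_i, with Q = q_i + Σ_{j≠i} q_j.
First-order condition: 106.6 − 2q_i − Σ_{j≠i} q_j = 0.
Imposing symmetry (q_j = q for all j) turns Σ_{j≠i} q_j into 2q, so 106.6 = 4q and q = 26.65.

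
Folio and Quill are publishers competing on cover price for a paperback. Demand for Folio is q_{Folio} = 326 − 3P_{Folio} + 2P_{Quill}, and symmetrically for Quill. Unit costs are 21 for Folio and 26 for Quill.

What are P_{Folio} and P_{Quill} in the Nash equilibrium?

Folio's profit: π = (P_{Folio} − 21)(326 − 3P_{Folio} + 2P_{Quill}).
∂π/∂P_{Folio} = 389 − 6P_{Folio} + 2P_{Quill} = 0 ⇒ P_{Folio} = 389/6 + (1/3)P_{Quill}.
Similarly P_{Quill} = 202/3 + (1/3)P_{Folio}.
Plugging P_{Quill} into Folio's best response: P_{Folio} = 389/6 + (1/3)(202/3 + (1/3)P_{Folio}) ⇒ (8/9)P_{Folio} = 1571/18, so P_{Folio} = 98.1875.
Then P_{Quill} = 202/3 + (1/3)·98.1875 = 100.0625.

98.1875, 100.0625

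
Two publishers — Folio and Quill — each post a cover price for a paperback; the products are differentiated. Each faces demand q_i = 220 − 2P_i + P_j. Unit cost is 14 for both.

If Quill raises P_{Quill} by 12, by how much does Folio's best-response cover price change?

Folio's profit: π = (P_{Folio} − 14)(220 − 2P_{Folio} + P_{Quill}).
∂π/∂P_{Folio} = 248 − 4P_{Folio} + P_{Quill} = 0 ⇒ P_{Folio} = 62 + 0.25P_{Quill}.
The reaction-function slope is 0.25, so a 12-unit rise in P_{Quill} moves P_{Folio} by 0.25 × 12 = 3. Folio's best response rises — the actions are strategic complements.

3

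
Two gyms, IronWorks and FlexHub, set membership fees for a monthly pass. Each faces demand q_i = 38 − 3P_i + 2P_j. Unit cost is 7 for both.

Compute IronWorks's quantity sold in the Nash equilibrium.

23.25

IronWorks's profit: π = (P_{IronWorks} − 7)(38 − 3P_{IronWorks} + 2P_{FlexHub}).
∂π/∂P_{IronWorks} = 59 − 6P_{IronWorks} + 2P_{FlexHub} = 0 ⇒ P_{IronWorks} = 59/6 + (1/3)P_{FlexHub}.
Setting P_{IronWorks} = P_{FlexHub} in the reaction function: P_{IronWorks} = 59/6 + (1/3)P_{IronWorks}, so P_{IronWorks} = (59/6) / (2/3) = 14.75.
q_{IronWorks} = 38 − 3·14.75 + 2·14.75 = 23.25.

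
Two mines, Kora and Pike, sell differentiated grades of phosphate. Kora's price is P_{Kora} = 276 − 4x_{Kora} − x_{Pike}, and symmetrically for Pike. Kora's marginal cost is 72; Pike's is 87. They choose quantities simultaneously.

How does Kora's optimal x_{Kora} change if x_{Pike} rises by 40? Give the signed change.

Mine Kora's profit: π = x_{Kora}(276 − 4x_{Kora} − x_{Pike}) − 72x_{Kora}.
∂π/∂x_{Kora} = 204 − 8x_{Kora} − x_{Pike} = 0 ⇒ x_{Kora} = 25.5 − 0.125x_{Pike}.
The reaction-function slope is −0.125, so a 40-unit rise in x_{Pike} moves x_{Kora} by −0.125 × 40 = −5. Kora's best response falls — the actions are strategic substitutes.

-5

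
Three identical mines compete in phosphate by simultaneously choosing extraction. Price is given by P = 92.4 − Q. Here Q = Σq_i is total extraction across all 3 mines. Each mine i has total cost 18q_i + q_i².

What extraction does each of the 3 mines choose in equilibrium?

A representative mine's profit is π_i = q_i(92.4 − Q) − 18q_i − q_i², with Q = q_i + Σ_{j≠i} q_j.
First-order condition: 74.4 − 4q_i − Σ_{j≠i} q_j = 0.
With identical mines, set every q_j = q: then 74.4 − 4q − 2q = 0, i.e. q = 74.4/6 = 12.4.

12.4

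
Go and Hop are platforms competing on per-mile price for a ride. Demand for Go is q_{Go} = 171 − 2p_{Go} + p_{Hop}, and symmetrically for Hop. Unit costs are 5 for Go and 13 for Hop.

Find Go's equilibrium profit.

Go's profit: π = (p_{Go} − 5)(171 − 2p_{Go} + p_{Hop}).
∂π/∂p_{Go} = 181 − 4p_{Go} + p_{Hop} = 0 ⇒ p_{Go} = 45.25 + 0.25p_{Hop}.
Similarly p_{Hop} = 49.25 + 0.25p_{Go}.
Substituting the second reaction function into the first: p_{Go} = 45.25 + 0.25(49.25 + 0.25p_{Go}), which gives 0.9375p_{Go} = 57.5625 ⇒ p_{Go} = 61.4.
Then p_{Hop} = 49.25 + 0.25·61.4 = 64.6.
q_{Go} = 171 − 2·61.4 + 64.6 = 112.8.
Profit = (61.4 − 5)·112.8 = 6361.92.

6361.92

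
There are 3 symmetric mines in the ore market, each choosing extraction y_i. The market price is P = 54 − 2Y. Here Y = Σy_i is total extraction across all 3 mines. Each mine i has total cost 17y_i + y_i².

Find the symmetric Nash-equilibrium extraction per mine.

3.7

A representative mine's profit is π_i = y_i(54 − 2Y) − 17y_i − y_i², with Y = y_i + Σ_{j≠i} y_j.
First-order condition: 37 − 6y_i − 2Σ_{j≠i} y_j = 0.
Imposing symmetry (y_j = y for all j) turns Σ_{j≠i} y_j into 2y, so 37 = 10y and y = 3.7.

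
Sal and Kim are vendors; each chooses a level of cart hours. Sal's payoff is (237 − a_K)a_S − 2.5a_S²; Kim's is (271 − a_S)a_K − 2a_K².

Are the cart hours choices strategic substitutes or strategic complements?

strategic substitutes

Expanding Sal's payoff: 237a_S − a_Ka_S − 2.5a_S².
∂π/∂a_S = 237 − a_K − 5a_S = 0, so a_S = 47.4 − 0.2a_K.
The best-response slope da_S/da_K = −0.2 < 0: the reaction function is downward-sloping, so the choices are strategic substitutes.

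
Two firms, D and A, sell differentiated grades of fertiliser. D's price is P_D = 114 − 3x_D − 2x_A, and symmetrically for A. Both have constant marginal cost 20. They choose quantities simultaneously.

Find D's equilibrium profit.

414.1875

Firm D's profit: π = x_D(114 − 3x_D − 2x_A) − 20x_D.
∂π/∂x_D = 94 − 6x_D − 2x_A = 0 ⇒ x_D = 47/3 − (1/3)x_A.
The game is symmetric, so in equilibrium x_A = x_D: the reaction function gives (4/3)x_D = 47/3, hence x_D = 11.75.
P_D = 114 − 3·11.75 − 2·11.75 = 55.25.
Profit = (55.25 − 20)·11.75 = 414.1875.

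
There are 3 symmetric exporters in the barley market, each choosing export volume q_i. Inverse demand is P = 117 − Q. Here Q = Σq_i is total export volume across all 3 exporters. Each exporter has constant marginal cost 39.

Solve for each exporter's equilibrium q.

19.5

A representative exporter's profit is π_i = q_i(117 − Q) − 39q_i, with Q = q_i + Σ_{j≠i} q_j.
First-order condition: 78 − 2q_i − Σ_{j≠i} q_j = 0.
Imposing symmetry (q_j = q for all j) turns Σ_{j≠i} q_j into 2q, so 78 = 4q and q = 19.5.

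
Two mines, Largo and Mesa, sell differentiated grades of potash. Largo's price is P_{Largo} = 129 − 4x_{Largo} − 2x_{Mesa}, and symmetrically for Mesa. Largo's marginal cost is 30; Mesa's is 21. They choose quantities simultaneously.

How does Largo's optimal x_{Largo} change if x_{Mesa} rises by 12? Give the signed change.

-3

Mine Largo's profit: π = x_{Largo}(129 − 4x_{Largo} − 2x_{Mesa}) − 30x_{Largo}.
∂π/∂x_{Largo} = 99 − 8x_{Largo} − 2x_{Mesa} = 0 ⇒ x_{Largo} = 12.375 − 0.25x_{Mesa}.
The reaction-function slope is −0.25, so a 12-unit rise in x_{Mesa} moves x_{Largo} by −0.25 × 12 = −3. Largo's best response falls — the actions are strategic substitutes.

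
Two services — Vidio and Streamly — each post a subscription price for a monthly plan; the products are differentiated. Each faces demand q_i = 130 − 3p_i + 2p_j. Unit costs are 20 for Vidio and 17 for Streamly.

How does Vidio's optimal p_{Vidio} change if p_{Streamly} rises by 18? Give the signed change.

6

Vidio's profit: π = (p_{Vidio} − 20)(130 − 3p_{Vidio} + 2p_{Streamly}).
∂π/∂p_{Vidio} = 190 − 6p_{Vidio} + 2p_{Streamly} = 0 ⇒ p_{Vidio} = 95/3 + (1/3)p_{Streamly}.
The reaction-function slope is 1/3, so an 18-unit rise in p_{Streamly} moves p_{Vidio} by 1/3 × 18 = 6. Vidio's best response rises — the actions are strategic complements.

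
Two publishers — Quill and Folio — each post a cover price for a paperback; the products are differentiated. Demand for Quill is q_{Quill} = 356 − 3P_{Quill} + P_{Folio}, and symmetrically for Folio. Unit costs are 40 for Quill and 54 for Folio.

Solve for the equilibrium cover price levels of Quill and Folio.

96.4, 102.4

Quill's profit: π = (P_{Quill} − 40)(356 − 3P_{Quill} + P_{Folio}).
∂π/∂P_{Quill} = 476 − 6P_{Quill} + P_{Folio} = 0 ⇒ P_{Quill} = 238/3 + (1/6)P_{Folio}.
Similarly P_{Folio} = 259/3 + (1/6)P_{Quill}.
Solving the two reaction functions simultaneously: (1 − (1/6)(1/6))P_{Quill} = 238/3 + (1/6)·(259/3), so (35/36)P_{Quill} = 1687/18 and P_{Quill} = 96.4.
Then P_{Folio} = 259/3 + (1/6)·96.4 = 102.4.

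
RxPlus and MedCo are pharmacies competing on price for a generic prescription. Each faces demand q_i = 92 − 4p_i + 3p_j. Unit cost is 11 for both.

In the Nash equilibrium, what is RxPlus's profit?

1049.76

RxPlus's profit: π = (p_{RxPlus} − 11)(92 − 4p_{RxPlus} + 3p_{MedCo}).
∂π/∂p_{RxPlus} = 136 − 8p_{RxPlus} + 3p_{MedCo} = 0 ⇒ p_{RxPlus} = 17 + 0.375p_{MedCo}.
Setting p_{RxPlus} = p_{MedCo} in the reaction function: p_{RxPlus} = 17 + 0.375p_{RxPlus}, so p_{RxPlus} = 17 / 0.625 = 27.2.
q_{RxPlus} = 92 − 4·27.2 + 3·27.2 = 64.8.
Profit = (27.2 − 11)·64.8 = 1049.76.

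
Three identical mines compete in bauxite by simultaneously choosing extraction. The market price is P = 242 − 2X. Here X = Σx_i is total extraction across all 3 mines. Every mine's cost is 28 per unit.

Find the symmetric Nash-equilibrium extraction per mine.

26.75

A representative mine's profit is π_i = x_i(242 − 2X) − 28x_i, with X = x_i + Σ_{j≠i} x_j.
First-order condition: 214 − 4x_i − 2Σ_{j≠i} x_j = 0.
With identical mines, set every x_j = x: then 214 − 4x − 4x = 0, i.e. x = 214/8 = 26.75.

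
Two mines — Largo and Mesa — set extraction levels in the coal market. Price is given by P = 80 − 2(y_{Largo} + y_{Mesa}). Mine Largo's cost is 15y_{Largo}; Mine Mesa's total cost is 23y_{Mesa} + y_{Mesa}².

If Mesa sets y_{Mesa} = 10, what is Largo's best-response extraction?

Mine Largo's profit: π = y_{Largo}(80 − 2(y_{Largo} + y_{Mesa})) − 15y_{Largo}.
∂π/∂y_{Largo} = 65 − 4y_{Largo} − 2y_{Mesa} = 0, so y_{Largo} = 16.25 − 0.5y_{Mesa}.
At y_{Mesa} = 10: y_{Largo} = 16.25 − 0.5·10 = 11.25.

11.25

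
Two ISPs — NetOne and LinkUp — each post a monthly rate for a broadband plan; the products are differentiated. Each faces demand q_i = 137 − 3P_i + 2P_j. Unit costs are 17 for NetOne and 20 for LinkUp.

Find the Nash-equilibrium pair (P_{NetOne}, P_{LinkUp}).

47.5625, 48.6875

NetOne's profit: π = (P_{NetOne} − 17)(137 − 3P_{NetOne} + 2P_{LinkUp}).
∂π/∂P_{NetOne} = 188 − 6P_{NetOne} + 2P_{LinkUp} = 0 ⇒ P_{NetOne} = 94/3 + (1/3)P_{LinkUp}.
Similarly P_{LinkUp} = 197/6 + (1/3)P_{NetOne}.
Solving the two reaction functions simultaneously: (1 − (1/3)(1/3))P_{NetOne} = 94/3 + (1/3)·(197/6), so (8/9)P_{NetOne} = 761/18 and P_{NetOne} = 47.5625.
Then P_{LinkUp} = 197/6 + (1/3)·47.5625 = 48.6875.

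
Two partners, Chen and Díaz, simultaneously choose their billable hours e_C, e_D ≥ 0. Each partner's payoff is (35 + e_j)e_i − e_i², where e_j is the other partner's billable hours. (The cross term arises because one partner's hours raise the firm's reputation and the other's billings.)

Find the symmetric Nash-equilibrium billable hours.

35

Chen's payoff is (35 + e_D)e_C − e_C².
∂π/∂e_C = 35 + e_D − 2e_C = 0, so e_C = 17.5 + 0.5e_D.
The game is symmetric, so in equilibrium e_D = e_C: the reaction function gives 0.5e_C = 17.5, hence e_C = 35.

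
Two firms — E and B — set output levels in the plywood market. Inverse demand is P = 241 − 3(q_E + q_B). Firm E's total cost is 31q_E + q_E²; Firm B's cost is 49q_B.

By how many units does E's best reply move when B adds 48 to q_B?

-18

Firm E's profit: π = q_E(241 − 3(q_E + q_B)) − 31q_E − q_E².
∂π/∂q_E = 210 − 8q_E − 3q_B = 0, so q_E = 26.25 − 0.375q_B.
The reaction-function slope is −0.375, so a 48-unit rise in q_B moves q_E by −0.375 × 48 = −18. E's best response falls — the actions are strategic substitutes.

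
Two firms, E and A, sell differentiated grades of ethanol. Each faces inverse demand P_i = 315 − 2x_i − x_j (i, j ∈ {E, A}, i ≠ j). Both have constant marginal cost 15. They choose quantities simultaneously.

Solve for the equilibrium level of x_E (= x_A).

Firm E's profit: π = x_E(315 − 2x_E − x_A) − 15x_E.
∂π/∂x_E = 300 − 4x_E − x_A = 0 ⇒ x_E = 75 − 0.25x_A.
Setting x_E = x_A in the reaction function: x_E = 75 − 0.25x_E, so x_E = 75 / 1.25 = 60.

60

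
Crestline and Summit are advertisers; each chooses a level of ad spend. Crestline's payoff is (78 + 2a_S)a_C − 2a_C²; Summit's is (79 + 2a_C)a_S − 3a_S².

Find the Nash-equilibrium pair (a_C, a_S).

Expanding Crestline's payoff: 78a_C + 2a_Sa_C − 2a_C².
∂π/∂a_C = 78 + 2a_S − 4a_C = 0, so a_C = 19.5 + 0.5a_S.
Likewise for Summit: a_S = 79/6 + (1/3)a_C.
Substituting the second reaction function into the first: a_C = 19.5 + 0.5(79/6 + (1/3)a_C), which gives (5/6)a_C = 313/12 ⇒ a_C = 31.3.
Then a_S = 79/6 + (1/3)·31.3 = 23.6.

31.3, 23.6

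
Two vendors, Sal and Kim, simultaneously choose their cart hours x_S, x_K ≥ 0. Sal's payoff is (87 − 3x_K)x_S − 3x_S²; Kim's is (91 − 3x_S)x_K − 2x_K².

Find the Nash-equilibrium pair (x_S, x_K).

5, 19

Expanding Sal's payoff: 87x_S − 3x_Kx_S − 3x_S².
∂π/∂x_S = 87 − 3x_K − 6x_S = 0, so x_S = 14.5 − 0.5x_K.
Likewise for Kim: x_K = 22.75 − 0.75x_S.
Solving the two reaction functions simultaneously: (1 − (−0.5)(−0.75))x_S = 14.5 − 0.5·22.75, so 0.625x_S = 3.125 and x_S = 5.
Then x_K = 22.75 − 0.75·5 = 19.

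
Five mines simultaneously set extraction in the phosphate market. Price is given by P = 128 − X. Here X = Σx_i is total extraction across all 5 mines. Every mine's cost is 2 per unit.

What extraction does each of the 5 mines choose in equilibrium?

A representative mine's profit is π_i = x_i(128 − X) − 2x_i, with X = x_i + Σ_{j≠i} x_j.
First-order condition: 126 − 2x_i − Σ_{j≠i} x_j = 0.
Imposing symmetry (x_j = x for all j) turns Σ_{j≠i} x_j into 4x, so 126 = 6x and x = 21.

21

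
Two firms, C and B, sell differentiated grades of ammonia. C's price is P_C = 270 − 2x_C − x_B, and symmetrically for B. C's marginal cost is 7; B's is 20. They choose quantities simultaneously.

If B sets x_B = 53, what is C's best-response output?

52.5

Firm C's profit: π = x_C(270 − 2x_C − x_B) − 7x_C.
∂π/∂x_C = 263 − 4x_C − x_B = 0 ⇒ x_C = 65.75 − 0.25x_B.
At x_B = 53: x_C = 65.75 − 0.25·53 = 52.5.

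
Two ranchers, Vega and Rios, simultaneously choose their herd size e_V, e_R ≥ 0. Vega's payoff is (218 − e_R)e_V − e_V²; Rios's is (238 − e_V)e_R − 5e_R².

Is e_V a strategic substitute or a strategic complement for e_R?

Expanding Vega's payoff: 218e_V − e_Re_V − e_V².
∂π/∂e_V = 218 − e_R − 2e_V = 0, so e_V = 109 − 0.5e_R.
The best-response slope de_V/de_R = −0.5 < 0: the reaction function is downward-sloping, so the choices are strategic substitutes.

strategic substitutes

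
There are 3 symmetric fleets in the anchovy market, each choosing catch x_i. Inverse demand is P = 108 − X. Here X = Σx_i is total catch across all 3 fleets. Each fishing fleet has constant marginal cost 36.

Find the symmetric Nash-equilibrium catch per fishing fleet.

18

A representative fishing fleet's profit is π_i = x_i(108 − X) − 36x_i, with X = x_i + Σ_{j≠i} x_j.
First-order condition: 72 − 2x_i − Σ_{j≠i} x_j = 0.
In a symmetric equilibrium every fishing fleet chooses the same x, so Σ_{j≠i} x_j = 2x. The condition becomes 72 − 4x = 0, giving x = 72/4 = 18.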